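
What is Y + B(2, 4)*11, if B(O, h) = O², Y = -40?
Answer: 4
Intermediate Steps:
Y + B(2, 4)*11 = -40 + 2²*11 = -40 + 4*11 = -40 + 44 = 4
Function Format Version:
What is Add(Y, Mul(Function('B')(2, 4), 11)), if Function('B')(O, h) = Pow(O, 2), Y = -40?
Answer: 4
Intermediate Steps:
Add(Y, Mul(Function('B')(2, 4), 11)) = Add(-40, Mul(Pow(2, 2), 11)) = Add(-40, Mul(4, 11)) = Add(-40, 44) = 4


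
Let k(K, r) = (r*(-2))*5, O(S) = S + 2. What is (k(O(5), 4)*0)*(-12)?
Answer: 0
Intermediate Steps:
O(S) = 2 + S
k(K, r) = -10*r (k(K, r) = -2*r*5 = -10*r)
(k(O(5), 4)*0)*(-12) = (-10*4*0)*(-12) = -40*0*(-12) = 0*(-12) = 0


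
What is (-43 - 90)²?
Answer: 17689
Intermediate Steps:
(-43 - 90)² = (-133)² = 17689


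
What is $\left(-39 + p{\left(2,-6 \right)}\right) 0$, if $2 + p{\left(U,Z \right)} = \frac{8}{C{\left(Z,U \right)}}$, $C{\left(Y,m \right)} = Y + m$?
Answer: $0$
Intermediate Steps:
$p{\left(U,Z \right)} = -2 + \frac{8}{U + Z}$ ($p{\left(U,Z \right)} = -2 + \frac{8}{Z + U} = -2 + \frac{8}{U + Z}$)
$\left(-39 + p{\left(2,-6 \right)}\right) 0 = \left(-39 - \left(2 - \frac{8}{2 - 6}\right)\right) 0 = \left(-39 - \left(2 - \frac{8}{-4}\right)\right) 0 = \left(-39 + \left(-2 + 8 \left(- \frac{1}{4}\right)\right)\right) 0 = \left(-39 - 4\right) 0 = \left(-43\right) 0 = 0$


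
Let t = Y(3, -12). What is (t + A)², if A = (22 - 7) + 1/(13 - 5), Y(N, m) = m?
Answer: 625/64 ≈ 9.7656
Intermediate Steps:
t = -12
A = 121/8 (A = 15 + 1/8 = 15 + ⅛ = 121/8 ≈ 15.125)
(t + A)² = (-12 + 121/8)² = (25/8)² = 625/64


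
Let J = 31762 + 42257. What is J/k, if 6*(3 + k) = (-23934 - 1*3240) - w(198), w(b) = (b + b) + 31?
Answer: -444114/27619 ≈ -16.080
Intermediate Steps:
w(b) = 31 + 2*b (w(b) = 2*b + 31 = 31 + 2*b)
k = -27619/6 (k = -3 + ((-23934 - 1*3240) - (31 + 2*198))/6 = -3 + ((-23934 - 3240) - (31 + 396))/6 = -3 + (-27174 - 1*427)/6 = -3 + (-27174 - 427)/6 = -3 + (⅙)*(-27601) = -3 - 27601/6 = -27619/6 ≈ -4603.2)
J = 74019
J/k = 74019/(-27619/6) = 74019*(-6/27619) = -444114/27619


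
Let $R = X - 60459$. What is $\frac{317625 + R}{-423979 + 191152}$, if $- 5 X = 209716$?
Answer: $- \frac{1076114}{1164135} \approx -0.92439$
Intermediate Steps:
$X = - \frac{209716}{5}$ ($X = \left(- \frac{1}{5}\right) 209716 = - \frac{209716}{5} \approx -41943.0$)
$R = - \frac{512011}{5}$ ($R = - \frac{209716}{5} - 60459 = - \frac{512011}{5} \approx -1.024 \cdot 10^{5}$)
$\frac{317625 + R}{-423979 + 191152} = \frac{317625 - \frac{512011}{5}}{-423979 + 191152} = \frac{1076114}{5 \left(-232827\right)} = \frac{1076114}{5} \left(- \frac{1}{232827}\right) = - \frac{1076114}{1164135}$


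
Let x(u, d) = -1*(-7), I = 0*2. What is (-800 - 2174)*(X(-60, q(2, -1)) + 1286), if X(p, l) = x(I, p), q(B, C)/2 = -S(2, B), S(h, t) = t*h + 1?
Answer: -3845382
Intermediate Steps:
I = 0
S(h, t) = 1 + h*t (S(h, t) = h*t + 1 = 1 + h*t)
q(B, C) = -2 - 4*B (q(B, C) = 2*(-(1 + 2*B)) = 2*(-1 - 2*B) = -2 - 4*B)
x(u, d) = 7
X(p, l) = 7
(-800 - 2174)*(X(-60, q(2, -1)) + 1286) = (-800 - 2174)*(7 + 1286) = -2974*1293 = -3845382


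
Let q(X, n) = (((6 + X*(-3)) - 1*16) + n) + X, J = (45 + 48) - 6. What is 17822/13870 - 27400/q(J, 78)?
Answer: 5025357/19345 ≈ 259.78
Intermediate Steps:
J = 87 (J = 93 - 6 = 87)
q(X, n) = -10 + n - 2*X (q(X, n) = (((6 - 3*X) - 16) + n) + X = ((-10 - 3*X) + n) + X = (-10 + n - 3*X) + X = -10 + n - 2*X)
17822/13870 - 27400/q(J, 78) = 17822/13870 - 27400/(-10 + 78 - 2*87) = 17822*(1/13870) - 27400/(-10 + 78 - 174) = 469/365 - 27400/(-106) = 469/365 - 27400*(-1/106) = 469/365 + 13700/53 = 5025357/19345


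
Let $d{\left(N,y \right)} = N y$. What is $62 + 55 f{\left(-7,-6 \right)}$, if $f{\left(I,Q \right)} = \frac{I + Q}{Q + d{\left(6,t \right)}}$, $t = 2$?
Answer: $- \frac{343}{6} \approx -57.167$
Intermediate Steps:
$f{\left(I,Q \right)} = \frac{I + Q}{12 + Q}$ ($f{\left(I,Q \right)} = \frac{I + Q}{Q + 6 \cdot 2} = \frac{I + Q}{Q + 12} = \frac{I + Q}{12 + Q}$)
$62 + 55 f{\left(-7,-6 \right)} = 62 + 55 \frac{-7 - 6}{12 - 6} = 62 + 55 \cdot \frac{1}{6} \left(-13\right) = 62 + 55 \left(- \frac{13}{6}\right) = 62 - \frac{715}{6} = - \frac{343}{6}$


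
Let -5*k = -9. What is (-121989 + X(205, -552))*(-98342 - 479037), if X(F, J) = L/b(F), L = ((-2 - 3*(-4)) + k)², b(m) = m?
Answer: 360971660152576/5125 ≈ 7.0434e+10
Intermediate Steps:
k = 9/5 (k = -⅕*(-9) = 9/5 ≈ 1.8000)
L = 3481/25 (L = ((-2 - 3*(-4)) + 9/5)² = ((-2 + 12) + 9/5)² = (10 + 9/5)² = (59/5)² = 3481/25 ≈ 139.24)
X(F, J) = 3481/(25*F)
(-121989 + X(205, -552))*(-98342 - 479037) = (-121989 + (3481/25)/205)*(-98342 - 479037) = (-121989 + (3481/25)*(1/205))*(-577379) = (-121989 + 3481/5125)*(-577379) = -625190144/5125*(-577379) = 360971660152576/5125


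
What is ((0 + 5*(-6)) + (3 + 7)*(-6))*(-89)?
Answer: 8010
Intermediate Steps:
((0 + 5*(-6)) + (3 + 7)*(-6))*(-89) = ((0 - 30) + 10*(-6))*(-89) = (-30 - 60)*(-89) = -90*(-89) = 8010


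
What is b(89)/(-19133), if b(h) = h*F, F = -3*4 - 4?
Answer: 1424/19133 ≈ 0.074426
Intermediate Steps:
F = -16 (F = -12 - 4 = -16)
b(h) = -16*h (b(h) = h*(-16) = -16*h)
b(89)/(-19133) = -16*89/(-19133) = -1424*(-1/19133) = 1424/19133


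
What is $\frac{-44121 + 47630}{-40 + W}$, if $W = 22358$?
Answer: $\frac{3509}{22318} \approx 0.15723$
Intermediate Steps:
$\frac{-44121 + 47630}{-40 + W} = \frac{-44121 + 47630}{-40 + 22358} = \frac{3509}{22318}$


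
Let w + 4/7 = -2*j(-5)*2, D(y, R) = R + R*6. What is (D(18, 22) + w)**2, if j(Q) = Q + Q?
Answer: 1833316/49 ≈ 37415.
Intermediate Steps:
j(Q) = 2*Q
D(y, R) = 7*R (D(y, R) = R + 6*R = 7*R)
w = 276/7 (w = -4/7 - 4*(-5)*2 = -4/7 - 2*(-10)*2 = -4/7 + 20*2 = -4/7 + 40 = 276/7 ≈ 39.429)
(D(18, 22) + w)**2 = (7*22 + 276/7)**2 = (154 + 276/7)**2 = (1354/7)**2 = 1833316/49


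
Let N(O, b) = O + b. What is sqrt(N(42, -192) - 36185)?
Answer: 13*I*sqrt(215) ≈ 190.62*I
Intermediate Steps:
sqrt(N(42, -192) - 36185) = sqrt((42 - 192) - 36185) = sqrt(-150 - 36185) = sqrt(-36335) = 13*I*sqrt(215)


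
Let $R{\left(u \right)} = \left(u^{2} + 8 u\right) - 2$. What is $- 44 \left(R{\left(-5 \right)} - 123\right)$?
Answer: $6160$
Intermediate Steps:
$R{\left(u \right)} = -2 + u^{2} + 8 u$
$- 44 \left(R{\left(-5 \right)} - 123\right) = - 44 \left(\left(-2 + \left(-5\right)^{2} + 8 \left(-5\right)\right) - 123\right) = - 44 \left(\left(-2 + 25 - 40\right) - 123\right) = - 44 \left(-17 - 123\right) = \left(-44\right) \left(-140\right) = 6160$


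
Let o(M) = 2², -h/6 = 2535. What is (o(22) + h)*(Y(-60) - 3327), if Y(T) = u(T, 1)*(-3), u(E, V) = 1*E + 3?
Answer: 47990136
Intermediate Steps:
u(E, V) = 3 + E (u(E, V) = E + 3 = 3 + E)
h = -15210 (h = -6*2535 = -15210)
o(M) = 4
Y(T) = -9 - 3*T (Y(T) = (3 + T)*(-3) = -9 - 3*T)
(o(22) + h)*(Y(-60) - 3327) = (4 - 15210)*((-9 - 3*(-60)) - 3327) = -15206*((-9 + 180) - 3327) = -15206*(171 - 3327) = -15206*(-3156) = 47990136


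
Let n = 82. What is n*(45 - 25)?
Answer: 1640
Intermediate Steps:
n*(45 - 25) = 82*(45 - 25) = 82*20 = 1640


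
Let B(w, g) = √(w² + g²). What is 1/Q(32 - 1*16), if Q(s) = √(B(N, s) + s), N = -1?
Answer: (16 + √257)^(-½) ≈ 0.17669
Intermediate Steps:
B(w, g) = √(g² + w²)
Q(s) = √(s + √(1 + s²)) (Q(s) = √(√(s² + (-1)²) + s) = √(√(s² + 1) + s) = √(√(1 + s²) + s) = √(s + √(1 + s²)))
1/Q(32 - 1*16) = 1/(√((32 - 1*16) + √(1 + (32 - 1*16)²))) = 1/(√((32 - 16) + √(1 + (32 - 16)²))) = 1/(√(16 + √(1 + 16²))) = 1/(√(16 + √(1 + 256))) = 1/(√(16 + √257)) = (16 + √257)^(-½)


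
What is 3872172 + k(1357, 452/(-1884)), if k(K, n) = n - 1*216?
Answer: 1823691163/471 ≈ 3.8720e+6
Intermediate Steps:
k(K, n) = -216 + n (k(K, n) = n - 216 = -216 + n)
3872172 + k(1357, 452/(-1884)) = 3872172 + (-216 + 452/(-1884)) = 3872172 + (-216 + 452*(-1/1884)) = 3872172 + (-216 - 113/471) = 3872172 - 101849/471 = 1823691163/471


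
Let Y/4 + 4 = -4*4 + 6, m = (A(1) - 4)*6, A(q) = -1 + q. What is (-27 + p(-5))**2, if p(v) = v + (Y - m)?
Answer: 4096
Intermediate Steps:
m = -24 (m = ((-1 + 1) - 4)*6 = (0 - 4)*6 = -4*6 = -24)
Y = -56 (Y = -16 + 4*(-4*4 + 6) = -16 + 4*(-16 + 6) = -16 + 4*(-10) = -16 - 40 = -56)
p(v) = -32 + v (p(v) = v + (-56 - 1*(-24)) = v + (-56 + 24) = v - 32 = -32 + v)
(-27 + p(-5))**2 = (-27 + (-32 - 5))**2 = (-27 - 37)**2 = (-64)**2 = 4096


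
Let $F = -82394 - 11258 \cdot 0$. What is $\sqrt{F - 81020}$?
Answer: $i \sqrt{163414} \approx 404.25 i$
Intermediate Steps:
$F = -82394$ ($F = -82394 - 0 = -82394 + 0 = -82394$)
$\sqrt{F - 81020} = \sqrt{-82394 - 81020} = \sqrt{-163414} = i \sqrt{163414}$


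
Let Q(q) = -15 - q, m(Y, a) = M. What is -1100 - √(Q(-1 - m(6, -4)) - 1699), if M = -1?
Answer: -1100 - I*√1714 ≈ -1100.0 - 41.401*I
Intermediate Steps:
m(Y, a) = -1
-1100 - √(Q(-1 - m(6, -4)) - 1699) = -1100 - √((-15 - (-1 - 1*(-1))) - 1699) = -1100 - √((-15 - (-1 + 1)) - 1699) = -1100 - √((-15 - 1*0) - 1699) = -1100 - √((-15 + 0) - 1699) = -1100 - √(-15 - 1699) = -1100 - √(-1714) = -1100 - I*√1714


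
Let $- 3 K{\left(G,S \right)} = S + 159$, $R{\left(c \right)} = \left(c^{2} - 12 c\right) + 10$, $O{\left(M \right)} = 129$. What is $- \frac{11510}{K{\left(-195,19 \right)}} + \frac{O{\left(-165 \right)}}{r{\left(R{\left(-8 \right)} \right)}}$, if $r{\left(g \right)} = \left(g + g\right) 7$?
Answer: $\frac{41102181}{211820} \approx 194.04$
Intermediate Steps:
$R{\left(c \right)} = 10 + c^{2} - 12 c$
$r{\left(g \right)} = 14 g$ ($r{\left(g \right)} = 2 g 7 = 14 g$)
$K{\left(G,S \right)} = -53 - \frac{S}{3}$ ($K{\left(G,S \right)} = - \frac{S + 159}{3} = - \frac{159 + S}{3} = -53 - \frac{S}{3}$)
$- \frac{11510}{K{\left(-195,19 \right)}} + \frac{O{\left(-165 \right)}}{r{\left(R{\left(-8 \right)} \right)}} = - \frac{11510}{-53 - \frac{19}{3}} + \frac{129}{14 \left(10 + \left(-8\right)^{2} - -96\right)} = - \frac{11510}{-53 - \frac{19}{3}} + \frac{129}{14 \left(10 + 64 + 96\right)} = - \frac{11510}{- \frac{178}{3}} + \frac{129}{14 \cdot 170} = \left(-11510\right) \left(- \frac{3}{178}\right) + \frac{129}{2380} = \frac{17265}{89} + 129 \cdot \frac{1}{2380} = \frac{17265}{89} + \frac{129}{2380} = \frac{41102181}{211820}$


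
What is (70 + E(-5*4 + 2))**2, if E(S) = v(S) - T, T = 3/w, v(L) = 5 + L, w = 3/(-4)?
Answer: 3721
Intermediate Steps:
w = -3/4 (w = 3*(-1/4) = -3/4 ≈ -0.75000)
T = -4 (T = 3/(-3/4) = 3*(-4/3) = -4)
E(S) = 9 + S (E(S) = (5 + S) - 1*(-4) = (5 + S) + 4 = 9 + S)
(70 + E(-5*4 + 2))**2 = (70 + (9 + (-5*4 + 2)))**2 = (70 + (9 + (-20 + 2)))**2 = (70 + (9 - 18))**2 = (70 - 9)**2 = 61**2 = 3721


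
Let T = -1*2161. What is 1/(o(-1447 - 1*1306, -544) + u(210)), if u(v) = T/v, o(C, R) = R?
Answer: -210/116401 ≈ -0.0018041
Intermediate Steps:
T = -2161
u(v) = -2161/v
1/(o(-1447 - 1*1306, -544) + u(210)) = 1/(-544 - 2161/210) = 1/(-116401/210) = -210/116401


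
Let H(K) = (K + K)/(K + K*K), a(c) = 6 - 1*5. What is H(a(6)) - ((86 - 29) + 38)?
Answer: -94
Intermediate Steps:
a(c) = 1 (a(c) = 6 - 5 = 1)
H(K) = 2*K/(K + K²) (H(K) = (2*K)/(K + K²) = 2*K/(K + K²))
H(a(6)) - ((86 - 29) + 38) = 2/(1 + 1) - ((86 - 29) + 38) = 2/2 - (57 + 38) = 2*(½) - 1*95 = 1 - 95 = -94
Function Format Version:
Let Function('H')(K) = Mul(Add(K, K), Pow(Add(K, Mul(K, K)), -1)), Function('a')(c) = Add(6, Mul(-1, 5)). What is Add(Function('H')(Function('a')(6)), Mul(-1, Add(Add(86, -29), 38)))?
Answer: -94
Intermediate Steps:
Function('a')(c) = 1 (Function('a')(c) = Add(6, -5) = 1)
Function('H')(K) = Mul(2, K, Pow(Add(K, Pow(K, 2)), -1)) (Function('H')(K) = Mul(Mul(2, K), Pow(Add(K, Pow(K, 2)), -1)) = Mul(2, K, Pow(Add(K, Pow(K, 2)), -1)))
Add(Function('H')(Function('a')(6)), Mul(-1, Add(Add(86, -29), 38))) = Add(Mul(2, Pow(Add(1, 1), -1)), Mul(-1, Add(Add(86, -29), 38))) = Add(Mul(2, Pow(2, -1)), Mul(-1, Add(57, 38))) = Add(Mul(2, Rational(1, 2)), Mul(-1, 95)) = Add(1, -95) = -94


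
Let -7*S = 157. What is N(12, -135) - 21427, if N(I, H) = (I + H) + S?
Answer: -151007/7 ≈ -21572.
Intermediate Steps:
S = -157/7 (S = -1/7*157 = -157/7 ≈ -22.429)
N(I, H) = -157/7 + H + I (N(I, H) = (I + H) - 157/7 = (H + I) - 157/7 = -157/7 + H + I)
N(12, -135) - 21427 = (-157/7 - 135 + 12) - 21427 = -1018/7 - 21427 = -151007/7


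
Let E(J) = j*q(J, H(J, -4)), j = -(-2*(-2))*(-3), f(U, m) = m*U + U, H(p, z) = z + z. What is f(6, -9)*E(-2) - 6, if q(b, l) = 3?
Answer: -1734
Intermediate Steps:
H(p, z) = 2*z
f(U, m) = U + U*m (f(U, m) = U*m + U = U + U*m)
j = 12 (j = -4*(-3) = -1*(-12) = 12)
E(J) = 36 (E(J) = 12*3 = 36)
f(6, -9)*E(-2) - 6 = (6*(1 - 9))*36 - 6 = (6*(-8))*36 - 6 = -48*36 - 6 = -1728 - 6 = -1734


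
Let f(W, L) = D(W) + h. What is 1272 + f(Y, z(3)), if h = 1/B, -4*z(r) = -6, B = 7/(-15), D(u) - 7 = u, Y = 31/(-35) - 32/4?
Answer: 44379/35 ≈ 1268.0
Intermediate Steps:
Y = -311/35 (Y = 31*(-1/35) - 32*¼ = -31/35 - 8 = -311/35 ≈ -8.8857)
D(u) = 7 + u
B = -7/15 (B = 7*(-1/15) = -7/15 ≈ -0.46667)
z(r) = 3/2 (z(r) = -¼*(-6) = 3/2)
h = -15/7 (h = 1/(-7/15) = -15/7 ≈ -2.1429)
f(W, L) = 34/7 + W (f(W, L) = (7 + W) - 15/7 = 34/7 + W)
1272 + f(Y, z(3)) = 1272 + (34/7 - 311/35) = 1272 - 141/35 = 44379/35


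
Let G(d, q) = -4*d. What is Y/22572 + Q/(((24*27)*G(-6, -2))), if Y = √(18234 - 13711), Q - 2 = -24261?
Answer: -24259/15552 + √4523/22572 ≈ -1.5569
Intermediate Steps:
Q = -24259 (Q = 2 - 24261 = -24259)
Y = √4523 ≈ 67.253
Y/22572 + Q/(((24*27)*G(-6, -2))) = √4523/22572 - 24259/((24*27)*(-4*(-6))) = √4523*(1/22572) - 24259/(648*24) = √4523/22572 - 24259/15552 = -24259/15552 + √4523/22572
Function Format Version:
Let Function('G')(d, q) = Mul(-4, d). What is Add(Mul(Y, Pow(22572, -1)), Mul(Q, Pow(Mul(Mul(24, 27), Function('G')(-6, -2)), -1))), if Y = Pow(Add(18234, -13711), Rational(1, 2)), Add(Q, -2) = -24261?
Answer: Add(Rational(-24259, 15552), Mul(Rational(1, 22572), Pow(4523, Rational(1, 2)))) ≈ -1.5569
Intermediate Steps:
Q = -24259 (Q = Add(2, -24261) = -24259)
Y = Pow(4523, Rational(1, 2)) ≈ 67.253
Add(Mul(Y, Pow(22572, -1)), Mul(Q, Pow(Mul(Mul(24, 27), Function('G')(-6, -2)), -1))) = Add(Mul(Pow(4523, Rational(1, 2)), Pow(22572, -1)), Mul(-24259, Pow(Mul(Mul(24, 27), Mul(-4, -6)), -1))) = Add(Mul(Pow(4523, Rational(1, 2)), Rational(1, 22572)), Mul(-24259, Pow(Mul(648, 24), -1))) = Add(Mul(Rational(1, 22572), Pow(4523, Rational(1, 2))), Mul(-24259, Pow(15552, -1))) = Add(Mul(Rational(1, 22572), Pow(4523, Rational(1, 2))), Mul(-24259, Rational(1, 15552))) = Add(Mul(Rational(1, 22572), Pow(4523, Rational(1, 2))), Rational(-24259, 15552)) = Add(Rational(-24259, 15552), Mul(Rational(1, 22572), Pow(4523, Rational(1, 2))))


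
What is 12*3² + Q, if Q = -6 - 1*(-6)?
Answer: 108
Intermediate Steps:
Q = 0 (Q = -6 + 6 = 0)
12*3² + Q = 12*3² + 0 = 12*9 + 0 = 108 + 0 = 108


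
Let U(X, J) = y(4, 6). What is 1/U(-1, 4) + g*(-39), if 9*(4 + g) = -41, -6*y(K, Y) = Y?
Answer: 998/3 ≈ 332.67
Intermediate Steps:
y(K, Y) = -Y/6
U(X, J) = -1 (U(X, J) = -1/6*6 = -1)
g = -77/9 (g = -4 + (1/9)*(-41) = -4 - 41/9 = -77/9 ≈ -8.5556)
1/U(-1, 4) + g*(-39) = 1/(-1) - 77/9*(-39) = -1 + 1001/3 = 998/3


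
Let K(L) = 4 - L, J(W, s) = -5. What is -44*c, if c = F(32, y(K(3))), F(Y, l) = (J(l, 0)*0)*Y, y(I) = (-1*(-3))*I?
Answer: 0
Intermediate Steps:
y(I) = 3*I
F(Y, l) = 0 (F(Y, l) = (-5*0)*Y = 0*Y = 0)
c = 0
-44*c = -44*0 = 0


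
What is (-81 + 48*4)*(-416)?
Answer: -46176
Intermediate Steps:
(-81 + 48*4)*(-416) = (-81 + 192)*(-416) = 111*(-416) = -46176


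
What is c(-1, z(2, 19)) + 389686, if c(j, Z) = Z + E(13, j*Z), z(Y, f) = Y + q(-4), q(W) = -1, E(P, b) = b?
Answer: 389686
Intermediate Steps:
z(Y, f) = -1 + Y (z(Y, f) = Y - 1 = -1 + Y)
c(j, Z) = Z + Z*j (c(j, Z) = Z + j*Z = Z + Z*j)
c(-1, z(2, 19)) + 389686 = (-1 + 2)*(1 - 1) + 389686 = 1*0 + 389686 = 0 + 389686 = 389686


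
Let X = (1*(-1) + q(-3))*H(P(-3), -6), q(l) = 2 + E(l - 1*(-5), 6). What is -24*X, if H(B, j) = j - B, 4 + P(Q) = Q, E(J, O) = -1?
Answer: 0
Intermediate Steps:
P(Q) = -4 + Q
q(l) = 1 (q(l) = 2 - 1 = 1)
X = 0 (X = (1*(-1) + 1)*(-6 - (-4 - 3)) = (-1 + 1)*(-6 - 1*(-7)) = 0*(-6 + 7) = 0*1 = 0)
-24*X = -24*0 = 0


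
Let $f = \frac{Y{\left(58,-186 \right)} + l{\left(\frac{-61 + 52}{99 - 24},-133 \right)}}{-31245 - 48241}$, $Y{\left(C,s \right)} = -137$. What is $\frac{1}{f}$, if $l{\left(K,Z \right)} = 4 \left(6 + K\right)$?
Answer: $\frac{1987150}{2837} \approx 700.44$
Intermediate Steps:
$l{\left(K,Z \right)} = 24 + 4 K$
$f = \frac{2837}{1987150}$ ($f = \frac{-137 + \left(24 + 4 \frac{-61 + 52}{99 - 24}\right)}{-31245 - 48241} = \frac{-137 + \left(24 + 4 \left(- \frac{9}{75}\right)\right)}{-79486} = \left(-137 + \left(24 + 4 \left(\left(-9\right) \frac{1}{75}\right)\right)\right) \left(- \frac{1}{79486}\right) = \left(-137 + \left(24 + 4 \left(- \frac{3}{25}\right)\right)\right) \left(- \frac{1}{79486}\right) = \left(-137 + \left(24 - \frac{12}{25}\right)\right) \left(- \frac{1}{79486}\right) = \left(-137 + \frac{588}{25}\right) \left(- \frac{1}{79486}\right) = \left(- \frac{2837}{25}\right) \left(- \frac{1}{79486}\right) = \frac{2837}{1987150} \approx 0.0014277$)
$\frac{1}{f} = \frac{1}{\frac{2837}{1987150}} = \frac{1987150}{2837}$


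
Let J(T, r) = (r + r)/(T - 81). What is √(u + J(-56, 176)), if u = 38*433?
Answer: √308776902/137 ≈ 128.26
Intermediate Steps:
u = 16454
J(T, r) = 2*r/(-81 + T) (J(T, r) = (2*r)/(-81 + T) = 2*r/(-81 + T))
√(u + J(-56, 176)) = √(16454 + 2*176/(-81 - 56)) = √(16454 + 2*176/(-137)) = √(16454 + 2*176*(-1/137)) = √(16454 - 352/137) = √(2253846/137) = √308776902/137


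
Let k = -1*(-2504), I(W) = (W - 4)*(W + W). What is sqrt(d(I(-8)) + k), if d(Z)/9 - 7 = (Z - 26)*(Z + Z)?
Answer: sqrt(576263) ≈ 759.12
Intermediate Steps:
I(W) = 2*W*(-4 + W) (I(W) = (-4 + W)*(2*W) = 2*W*(-4 + W))
k = 2504
d(Z) = 63 + 18*Z*(-26 + Z) (d(Z) = 63 + 9*((Z - 26)*(Z + Z)) = 63 + 9*((-26 + Z)*(2*Z)) = 63 + 9*(2*Z*(-26 + Z)) = 63 + 18*Z*(-26 + Z))
sqrt(d(I(-8)) + k) = sqrt((63 - 936*(-8)*(-4 - 8) + 18*(2*(-8)*(-4 - 8))**2) + 2504) = sqrt((63 - 936*(-8)*(-12) + 18*(2*(-8)*(-12))**2) + 2504) = sqrt((63 - 468*192 + 18*192**2) + 2504) = sqrt((63 - 89856 + 18*36864) + 2504) = sqrt((63 - 89856 + 663552) + 2504) = sqrt(573759 + 2504) = sqrt(576263)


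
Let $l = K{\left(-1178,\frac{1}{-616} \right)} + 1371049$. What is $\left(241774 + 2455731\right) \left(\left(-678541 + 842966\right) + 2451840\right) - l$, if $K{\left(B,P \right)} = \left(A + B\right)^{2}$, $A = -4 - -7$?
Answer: $7057385167151$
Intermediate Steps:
$A = 3$ ($A = -4 + 7 = 3$)
$K{\left(B,P \right)} = \left(3 + B\right)^{2}$
$l = 2751674$ ($l = \left(3 - 1178\right)^{2} + 1371049 = \left(-1175\right)^{2} + 1371049 = 1380625 + 1371049 = 2751674$)
$\left(241774 + 2455731\right) \left(\left(-678541 + 842966\right) + 2451840\right) - l = \left(241774 + 2455731\right) \left(\left(-678541 + 842966\right) + 2451840\right) - 2751674 = 2697505 \left(164425 + 2451840\right) - 2751674 = 2697505 \cdot 2616265 - 2751674 = 7057387918825 - 2751674 = 7057385167151$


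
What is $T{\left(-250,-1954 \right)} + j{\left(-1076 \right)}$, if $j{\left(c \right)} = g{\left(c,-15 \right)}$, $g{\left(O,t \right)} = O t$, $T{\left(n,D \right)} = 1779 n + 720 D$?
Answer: $-1835490$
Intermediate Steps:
$T{\left(n,D \right)} = 720 D + 1779 n$
$j{\left(c \right)} = - 15 c$ ($j{\left(c \right)} = c \left(-15\right) = - 15 c$)
$T{\left(-250,-1954 \right)} + j{\left(-1076 \right)} = \left(720 \left(-1954\right) + 1779 \left(-250\right)\right) - -16140 = \left(-1406880 - 444750\right) + 16140 = -1851630 + 16140 = -1835490$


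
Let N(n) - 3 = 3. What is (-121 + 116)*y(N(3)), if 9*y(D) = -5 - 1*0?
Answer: 25/9 ≈ 2.7778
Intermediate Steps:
N(n) = 6 (N(n) = 3 + 3 = 6)
y(D) = -5/9 (y(D) = (-5 - 1*0)/9 = (-5 + 0)/9 = (1/9)*(-5) = -5/9)
(-121 + 116)*y(N(3)) = (-121 + 116)*(-5/9) = -5*(-5/9) = 25/9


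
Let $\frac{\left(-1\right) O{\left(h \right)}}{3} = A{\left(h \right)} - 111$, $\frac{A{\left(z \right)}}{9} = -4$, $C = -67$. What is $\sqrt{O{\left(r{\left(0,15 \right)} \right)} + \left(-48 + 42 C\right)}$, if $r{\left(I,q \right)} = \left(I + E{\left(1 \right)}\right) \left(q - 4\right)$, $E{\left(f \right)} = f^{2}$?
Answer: $3 i \sqrt{269} \approx 49.204 i$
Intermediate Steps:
$A{\left(z \right)} = -36$ ($A{\left(z \right)} = 9 \left(-4\right) = -36$)
$r{\left(I,q \right)} = \left(1 + I\right) \left(-4 + q\right)$ ($r{\left(I,q \right)} = \left(I + 1^{2}\right) \left(q - 4\right) = \left(I + 1\right) \left(-4 + q\right) = \left(1 + I\right) \left(-4 + q\right)$)
$O{\left(h \right)} = 441$ ($O{\left(h \right)} = - 3 \left(-36 - 111\right) = \left(-3\right) \left(-147\right) = 441$)
$\sqrt{O{\left(r{\left(0,15 \right)} \right)} + \left(-48 + 42 C\right)} = \sqrt{441 + \left(-48 + 42 \left(-67\right)\right)} = \sqrt{441 - 2862} = \sqrt{-2421} = 3 i \sqrt{269}$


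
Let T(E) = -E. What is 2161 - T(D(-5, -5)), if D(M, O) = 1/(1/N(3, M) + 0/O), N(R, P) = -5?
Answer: 2156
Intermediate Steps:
D(M, O) = -5 (D(M, O) = 1/(1/(-5) + 0/O) = 1/(-⅕ + 0) = 1/(-⅕) = -5)
2161 - T(D(-5, -5)) = 2161 - (-1)*(-5) = 2161 - 1*5 = 2161 - 5 = 2156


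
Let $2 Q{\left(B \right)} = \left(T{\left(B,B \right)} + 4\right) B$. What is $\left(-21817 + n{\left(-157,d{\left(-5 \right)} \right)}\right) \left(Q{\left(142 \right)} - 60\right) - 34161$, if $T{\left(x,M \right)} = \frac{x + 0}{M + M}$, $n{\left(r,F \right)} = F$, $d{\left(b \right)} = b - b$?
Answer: $- \frac{11391345}{2} \approx -5.6957 \cdot 10^{6}$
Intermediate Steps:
$d{\left(b \right)} = 0$
$T{\left(x,M \right)} = \frac{x}{2 M}$
$Q{\left(B \right)} = \frac{9 B}{4}$ ($Q{\left(B \right)} = \frac{\left(\frac{B}{2 B} + 4\right) B}{2} = \frac{\left(\frac{1}{2} + 4\right) B}{2} = \frac{\frac{9}{2} B}{2} = \frac{9 B}{4}$)
$\left(-21817 + n{\left(-157,d{\left(-5 \right)} \right)}\right) \left(Q{\left(142 \right)} - 60\right) - 34161 = \left(-21817 + 0\right) \left(\frac{9}{4} \cdot 142 - 60\right) - 34161 = - 21817 \left(\frac{639}{2} - 60\right) - 34161 = \left(-21817\right) \frac{519}{2} - 34161 = - \frac{11323023}{2} - 34161 = - \frac{11391345}{2}$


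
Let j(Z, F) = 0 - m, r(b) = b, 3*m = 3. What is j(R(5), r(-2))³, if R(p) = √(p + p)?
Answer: -1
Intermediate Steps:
m = 1 (m = (⅓)*3 = 1)
R(p) = √2*√p (R(p) = √(2*p) = √2*√p)
j(Z, F) = -1 (j(Z, F) = 0 - 1*1 = 0 - 1 = -1)
j(R(5), r(-2))³ = (-1)³ = -1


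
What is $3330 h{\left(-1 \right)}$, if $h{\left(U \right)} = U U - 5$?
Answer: $-13320$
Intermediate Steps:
$h{\left(U \right)} = -5 + U^{2}$ ($h{\left(U \right)} = U^{2} - 5 = -5 + U^{2}$)
$3330 h{\left(-1 \right)} = 3330 \left(-5 + \left(-1\right)^{2}\right) = 3330 \left(-5 + 1\right) = 3330 \left(-4\right) = -13320$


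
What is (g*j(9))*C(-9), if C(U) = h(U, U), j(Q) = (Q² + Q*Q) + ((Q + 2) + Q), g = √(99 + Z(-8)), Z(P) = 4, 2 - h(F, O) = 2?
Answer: 0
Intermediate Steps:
h(F, O) = 0 (h(F, O) = 2 - 1*2 = 2 - 2 = 0)
g = √103 (g = √(99 + 4) = √103 ≈ 10.149)
j(Q) = 2 + 2*Q + 2*Q² (j(Q) = (Q² + Q²) + ((2 + Q) + Q) = 2*Q² + (2 + 2*Q) = 2 + 2*Q + 2*Q²)
C(U) = 0
(g*j(9))*C(-9) = (√103*(2 + 2*9 + 2*9²))*0 = (√103*(2 + 18 + 2*81))*0 = (√103*(2 + 18 + 162))*0 = (√103*182)*0 = (182*√103)*0 = 0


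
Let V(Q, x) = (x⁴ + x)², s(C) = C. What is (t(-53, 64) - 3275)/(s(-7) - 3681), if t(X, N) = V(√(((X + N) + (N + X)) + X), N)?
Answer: -281477124195125/3688 ≈ -7.6322e+10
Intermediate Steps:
V(Q, x) = (x + x⁴)²
t(X, N) = N²*(1 + N³)²
(t(-53, 64) - 3275)/(s(-7) - 3681) = (64²*(1 + 64³)² - 3275)/(-7 - 3681) = (4096*(1 + 262144)² - 3275)/(-3688) = (4096*262145² - 3275)*(-1/3688) = (4096*68720001025 - 3275)*(-1/3688) = (281477124198400 - 3275)*(-1/3688) = 281477124195125*(-1/3688) = -281477124195125/3688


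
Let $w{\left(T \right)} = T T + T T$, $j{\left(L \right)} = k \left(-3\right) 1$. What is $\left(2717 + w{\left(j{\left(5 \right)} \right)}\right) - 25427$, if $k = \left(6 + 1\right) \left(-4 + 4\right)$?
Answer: $-22710$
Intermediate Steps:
$k = 0$ ($k = 7 \cdot 0 = 0$)
$j{\left(L \right)} = 0$ ($j{\left(L \right)} = 0 \left(-3\right) 1 = 0 \cdot 1 = 0$)
$w{\left(T \right)} = 2 T^{2}$ ($w{\left(T \right)} = T^{2} + T^{2} = 2 T^{2}$)
$\left(2717 + w{\left(j{\left(5 \right)} \right)}\right) - 25427 = \left(2717 + 2 \cdot 0^{2}\right) - 25427 = \left(2717 + 2 \cdot 0\right) - 25427 = \left(2717 + 0\right) - 25427 = 2717 - 25427 = -22710$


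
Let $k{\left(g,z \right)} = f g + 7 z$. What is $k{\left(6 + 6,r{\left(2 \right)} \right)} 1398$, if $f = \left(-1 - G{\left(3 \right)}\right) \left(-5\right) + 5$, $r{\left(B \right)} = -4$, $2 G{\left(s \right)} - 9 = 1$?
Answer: $548016$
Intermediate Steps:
$G{\left(s \right)} = 5$ ($G{\left(s \right)} = \frac{9}{2} + \frac{1}{2} \cdot 1 = \frac{9}{2} + \frac{1}{2} = 5$)
$f = 35$ ($f = \left(-1 - 5\right) \left(-5\right) + 5 = \left(-6\right) \left(-5\right) + 5 = 30 + 5 = 35$)
$k{\left(g,z \right)} = 7 z + 35 g$ ($k{\left(g,z \right)} = 35 g + 7 z = 7 z + 35 g$)
$k{\left(6 + 6,r{\left(2 \right)} \right)} 1398 = \left(7 \left(-4\right) + 35 \left(6 + 6\right)\right) 1398 = \left(-28 + 35 \cdot 12\right) 1398 = \left(-28 + 420\right) 1398 = 392 \cdot 1398 = 548016$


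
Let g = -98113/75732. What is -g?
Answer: 98113/75732 ≈ 1.2955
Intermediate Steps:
g = -98113/75732 (g = -98113*1/75732 = -98113/75732 ≈ -1.2955)
-g = -1*(-98113/75732) = 98113/75732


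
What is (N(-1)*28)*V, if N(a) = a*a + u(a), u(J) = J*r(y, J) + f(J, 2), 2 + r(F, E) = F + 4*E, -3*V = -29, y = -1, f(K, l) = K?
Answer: 5684/3 ≈ 1894.7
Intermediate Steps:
V = 29/3 (V = -⅓*(-29) = 29/3 ≈ 9.6667)
r(F, E) = -2 + F + 4*E (r(F, E) = -2 + (F + 4*E) = -2 + F + 4*E)
u(J) = J + J*(-3 + 4*J) (u(J) = J*(-2 - 1 + 4*J) + J = J*(-3 + 4*J) + J = J + J*(-3 + 4*J))
N(a) = a² + 2*a*(-1 + 2*a) (N(a) = a*a + 2*a*(-1 + 2*a) = a² + 2*a*(-1 + 2*a))
(N(-1)*28)*V = (-(-2 + 5*(-1))*28)*(29/3) = (-(-2 - 5)*28)*(29/3) = (-1*(-7)*28)*(29/3) = (7*28)*(29/3) = 196*(29/3) = 5684/3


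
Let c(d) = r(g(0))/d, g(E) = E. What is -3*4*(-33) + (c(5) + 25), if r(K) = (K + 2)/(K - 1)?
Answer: 2103/5 ≈ 420.60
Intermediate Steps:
r(K) = (2 + K)/(-1 + K)
c(d) = -2/d (c(d) = ((2 + 0)/(-1 + 0))/d = (2/(-1))/d = (-1*2)/d = -2/d)
-3*4*(-33) + (c(5) + 25) = -3*4*(-33) + (-2/5 + 25) = -12*(-33) + (-2*⅕ + 25) = 396 + (-⅖ + 25) = 396 + 123/5 = 2103/5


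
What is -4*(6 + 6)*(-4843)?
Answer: 232464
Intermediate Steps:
-4*(6 + 6)*(-4843) = -4*12*(-4843) = -48*(-4843) = 232464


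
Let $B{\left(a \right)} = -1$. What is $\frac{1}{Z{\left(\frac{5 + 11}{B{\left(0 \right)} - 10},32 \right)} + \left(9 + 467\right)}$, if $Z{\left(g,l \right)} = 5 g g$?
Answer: $\frac{121}{58876} \approx 0.0020552$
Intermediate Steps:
$Z{\left(g,l \right)} = 5 g^{2}$
$\frac{1}{Z{\left(\frac{5 + 11}{B{\left(0 \right)} - 10},32 \right)} + \left(9 + 467\right)} = \frac{1}{5 \left(\frac{5 + 11}{-1 - 10}\right)^{2} + \left(9 + 467\right)} = \frac{1}{5 \left(\frac{16}{-11}\right)^{2} + 476} = \frac{1}{5 \left(16 \left(- \frac{1}{11}\right)\right)^{2} + 476} = \frac{1}{5 \left(- \frac{16}{11}\right)^{2} + 476} = \frac{1}{5 \cdot \frac{256}{121} + 476} = \frac{1}{\frac{1280}{121} + 476} = \frac{1}{\frac{58876}{121}} = \frac{121}{58876}$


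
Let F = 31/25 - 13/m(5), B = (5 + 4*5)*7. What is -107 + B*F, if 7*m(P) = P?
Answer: -3075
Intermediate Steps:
B = 175 (B = (5 + 20)*7 = 25*7 = 175)
m(P) = P/7
F = -424/25 (F = 31/25 - 13/((1/7)*5) = 31*(1/25) - 13/5/7 = 31/25 - 13*7/5 = 31/25 - 91/5 = -424/25 ≈ -16.960)
-107 + B*F = -107 + 175*(-424/25) = -107 - 2968 = -3075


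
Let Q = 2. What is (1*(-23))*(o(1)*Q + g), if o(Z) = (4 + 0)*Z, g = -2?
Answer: -138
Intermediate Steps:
o(Z) = 4*Z
(1*(-23))*(o(1)*Q + g) = (1*(-23))*((4*1)*2 - 2) = -23*(4*2 - 2) = -23*(8 - 2) = -23*6 = -138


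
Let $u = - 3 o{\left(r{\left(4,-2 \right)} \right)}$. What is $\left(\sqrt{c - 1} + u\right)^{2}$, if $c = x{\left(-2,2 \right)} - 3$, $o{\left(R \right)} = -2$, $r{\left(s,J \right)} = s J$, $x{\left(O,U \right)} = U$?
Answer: $\left(6 + i \sqrt{2}\right)^{2} \approx 34.0 + 16.971 i$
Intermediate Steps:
$r{\left(s,J \right)} = J s$
$c = -1$ ($c = 2 - 3 = -1$)
$u = 6$ ($u = \left(-3\right) \left(-2\right) = 6$)
$\left(\sqrt{c - 1} + u\right)^{2} = \left(\sqrt{-1 - 1} + 6\right)^{2} = \left(\sqrt{-2} + 6\right)^{2} = \left(i \sqrt{2} + 6\right)^{2} = \left(6 + i \sqrt{2}\right)^{2}$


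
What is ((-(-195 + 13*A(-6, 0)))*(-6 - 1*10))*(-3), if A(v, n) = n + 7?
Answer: 4992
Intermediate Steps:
A(v, n) = 7 + n
((-(-195 + 13*A(-6, 0)))*(-6 - 1*10))*(-3) = ((-13/(1/(-15 + (7 + 0))))*(-6 - 1*10))*(-3) = ((-13/(1/(-15 + 7)))*(-6 - 10))*(-3) = (-13/(1/(-8))*(-16))*(-3) = (-13/(-1/8)*(-16))*(-3) = (-13*(-8)*(-16))*(-3) = (104*(-16))*(-3) = -1664*(-3) = 4992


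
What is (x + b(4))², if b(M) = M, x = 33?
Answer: 1369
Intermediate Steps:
(x + b(4))² = (33 + 4)² = 37² = 1369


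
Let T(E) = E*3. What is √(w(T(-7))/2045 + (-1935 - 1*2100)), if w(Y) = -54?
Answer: I*√16874581305/2045 ≈ 63.522*I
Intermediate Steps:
T(E) = 3*E
√(w(T(-7))/2045 + (-1935 - 1*2100)) = √(-54/2045 + (-1935 - 1*2100)) = √(-54*1/2045 + (-1935 - 2100)) = √(-54/2045 - 4035) = √(-8251629/2045) = I*√16874581305/2045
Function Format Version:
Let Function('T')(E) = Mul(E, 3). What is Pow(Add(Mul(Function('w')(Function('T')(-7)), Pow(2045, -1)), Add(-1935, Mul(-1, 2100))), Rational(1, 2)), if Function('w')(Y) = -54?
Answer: Mul(Rational(1, 2045), I, Pow(16874581305, Rational(1, 2))) ≈ Mul(63.522, I)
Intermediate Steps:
Function('T')(E) = Mul(3, E)
Pow(Add(Mul(Function('w')(Function('T')(-7)), Pow(2045, -1)), Add(-1935, Mul(-1, 2100))), Rational(1, 2)) = Pow(Add(Mul(-54, Pow(2045, -1)), Add(-1935, Mul(-1, 2100))), Rational(1, 2)) = Pow(Add(Mul(-54, Rational(1, 2045)), Add(-1935, -2100)), Rational(1, 2)) = Pow(Add(Rational(-54, 2045), -4035), Rational(1, 2)) = Pow(Rational(-8251629, 2045), Rational(1, 2)) = Mul(Rational(1, 2045), I, Pow(16874581305, Rational(1, 2)))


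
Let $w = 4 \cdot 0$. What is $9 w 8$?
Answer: $0$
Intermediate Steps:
$w = 0$
$9 w 8 = 9 \cdot 0 \cdot 8 = 0 \cdot 8 = 0$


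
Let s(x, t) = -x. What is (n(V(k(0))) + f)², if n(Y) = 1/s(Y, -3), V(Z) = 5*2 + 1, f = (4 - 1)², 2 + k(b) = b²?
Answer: 9604/121 ≈ 79.372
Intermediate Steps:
k(b) = -2 + b²
f = 9 (f = 3² = 9)
V(Z) = 11 (V(Z) = 10 + 1 = 11)
n(Y) = -1/Y (n(Y) = 1/(-Y) = -1/Y)
(n(V(k(0))) + f)² = (-1/11 + 9)² = (98/11)² = 9604/121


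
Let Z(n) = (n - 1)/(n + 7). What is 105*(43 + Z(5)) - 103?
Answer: 4447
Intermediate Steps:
Z(n) = (-1 + n)/(7 + n)
105*(43 + Z(5)) - 103 = 105*(43 + (-1 + 5)/(7 + 5)) - 103 = 105*(43 + 4/12) - 103 = 105*(43 + (1/12)*4) - 103 = 105*(43 + ⅓) - 103 = 105*(130/3) - 103 = 4550 - 103 = 4447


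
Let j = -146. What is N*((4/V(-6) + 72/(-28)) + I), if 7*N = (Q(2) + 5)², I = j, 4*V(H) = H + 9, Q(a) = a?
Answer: -3008/3 ≈ -1002.7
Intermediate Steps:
V(H) = 9/4 + H/4 (V(H) = (H + 9)/4 = (9 + H)/4 = 9/4 + H/4)
I = -146
N = 7 (N = (2 + 5)²/7 = (⅐)*7² = (⅐)*49 = 7)
N*((4/V(-6) + 72/(-28)) + I) = 7*((4/(9/4 + (¼)*(-6)) + 72/(-28)) - 146) = 7*((4/(9/4 - 3/2) + 72*(-1/28)) - 146) = 7*((4/(¾) - 18/7) - 146) = 7*((4*(4/3) - 18/7) - 146) = 7*((16/3 - 18/7) - 146) = 7*(58/21 - 146) = 7*(-3008/21) = -3008/3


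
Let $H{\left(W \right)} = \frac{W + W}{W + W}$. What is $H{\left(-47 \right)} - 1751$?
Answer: $-1750$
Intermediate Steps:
$H{\left(W \right)} = 1$ ($H{\left(W \right)} = \frac{2 W}{2 W} = 2 W \frac{1}{2 W} = 1$)
$H{\left(-47 \right)} - 1751 = 1 - 1751 = -1750$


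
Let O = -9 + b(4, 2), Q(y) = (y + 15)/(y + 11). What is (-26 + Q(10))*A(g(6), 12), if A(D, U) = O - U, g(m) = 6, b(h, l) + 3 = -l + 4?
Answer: 11462/21 ≈ 545.81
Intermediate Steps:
b(h, l) = 1 - l (b(h, l) = -3 + (-l + 4) = -3 + (4 - l) = 1 - l)
Q(y) = (15 + y)/(11 + y)
O = -10 (O = -9 + (1 - 1*2) = -9 + (1 - 2) = -9 - 1 = -10)
A(D, U) = -10 - U
(-26 + Q(10))*A(g(6), 12) = (-26 + (15 + 10)/(11 + 10))*(-10 - 1*12) = (-26 + 25/21)*(-10 - 12) = (-26 + (1/21)*25)*(-22) = (-26 + 25/21)*(-22) = -521/21*(-22) = 11462/21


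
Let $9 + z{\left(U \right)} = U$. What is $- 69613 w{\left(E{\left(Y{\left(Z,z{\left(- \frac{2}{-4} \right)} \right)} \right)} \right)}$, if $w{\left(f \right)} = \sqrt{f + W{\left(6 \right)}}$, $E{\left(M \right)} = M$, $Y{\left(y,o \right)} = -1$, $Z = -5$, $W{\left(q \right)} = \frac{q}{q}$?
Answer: $0$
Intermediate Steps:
$W{\left(q \right)} = 1$
$z{\left(U \right)} = -9 + U$
$w{\left(f \right)} = \sqrt{1 + f}$ ($w{\left(f \right)} = \sqrt{f + 1} = \sqrt{1 + f}$)
$- 69613 w{\left(E{\left(Y{\left(Z,z{\left(- \frac{2}{-4} \right)} \right)} \right)} \right)} = - 69613 \sqrt{1 - 1} = - 69613 \sqrt{0} = \left(-69613\right) 0 = 0$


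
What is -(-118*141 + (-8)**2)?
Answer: 16574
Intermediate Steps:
-(-118*141 + (-8)**2) = -(-16638 + 64) = -1*(-16574) = 16574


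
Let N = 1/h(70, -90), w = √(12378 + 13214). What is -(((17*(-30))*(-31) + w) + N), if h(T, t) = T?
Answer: -1106701/70 - 2*√6398 ≈ -15970.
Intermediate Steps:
w = 2*√6398 (w = √25592 = 2*√6398 ≈ 159.98)
N = 1/70 ≈ 0.014286
-(((17*(-30))*(-31) + w) + N) = -(((17*(-30))*(-31) + 2*√6398) + 1/70) = -((-510*(-31) + 2*√6398) + 1/70) = -((15810 + 2*√6398) + 1/70) = -(1106701/70 + 2*√6398) = -1106701/70 - 2*√6398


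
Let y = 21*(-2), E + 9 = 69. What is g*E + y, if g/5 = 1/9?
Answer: -26/3 ≈ -8.6667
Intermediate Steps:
E = 60 (E = -9 + 69 = 60)
y = -42
g = 5/9 (g = 5*(1/9) = 5*((⅑)*1) = 5*(⅑) = 5/9 ≈ 0.55556)
g*E + y = (5/9)*60 - 42 = 100/3 - 42 = -26/3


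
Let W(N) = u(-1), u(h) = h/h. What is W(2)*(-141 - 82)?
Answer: -223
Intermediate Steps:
u(h) = 1
W(N) = 1
W(2)*(-141 - 82) = 1*(-141 - 82) = 1*(-223) = -223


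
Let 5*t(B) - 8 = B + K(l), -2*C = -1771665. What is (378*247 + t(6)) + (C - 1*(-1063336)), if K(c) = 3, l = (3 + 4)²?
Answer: 20425379/10 ≈ 2.0425e+6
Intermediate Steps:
C = 1771665/2 (C = -½*(-1771665) = 1771665/2 ≈ 8.8583e+5)
l = 49 (l = 7² = 49)
t(B) = 11/5 + B/5 (t(B) = 8/5 + (B + 3)/5 = 8/5 + (3 + B)/5 = 8/5 + (⅗ + B/5) = 11/5 + B/5)
(378*247 + t(6)) + (C - 1*(-1063336)) = (378*247 + (11/5 + (⅕)*6)) + (1771665/2 - 1*(-1063336)) = (93366 + (11/5 + 6/5)) + (1771665/2 + 1063336) = (93366 + 17/5) + 3898337/2 = 466847/5 + 3898337/2 = 20425379/10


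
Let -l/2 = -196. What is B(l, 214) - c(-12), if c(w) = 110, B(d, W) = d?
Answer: 282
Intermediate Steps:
l = 392 (l = -2*(-196) = 392)
B(l, 214) - c(-12) = 392 - 1*110 = 392 - 110 = 282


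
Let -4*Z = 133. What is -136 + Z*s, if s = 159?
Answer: -21691/4 ≈ -5422.8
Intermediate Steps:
Z = -133/4 (Z = -¼*133 = -133/4 ≈ -33.250)
-136 + Z*s = -136 - 133/4*159 = -136 - 21147/4 = -21691/4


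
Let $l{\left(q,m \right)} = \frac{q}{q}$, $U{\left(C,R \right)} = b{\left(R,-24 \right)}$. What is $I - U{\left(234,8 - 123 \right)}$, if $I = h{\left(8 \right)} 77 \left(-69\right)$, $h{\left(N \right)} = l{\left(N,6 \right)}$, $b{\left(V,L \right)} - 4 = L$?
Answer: $-5293$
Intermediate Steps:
$b{\left(V,L \right)} = 4 + L$
$U{\left(C,R \right)} = -20$ ($U{\left(C,R \right)} = 4 - 24 = -20$)
$l{\left(q,m \right)} = 1$
$h{\left(N \right)} = 1$
$I = -5313$ ($I = 1 \cdot 77 \left(-69\right) = 77 \left(-69\right) = -5313$)
$I - U{\left(234,8 - 123 \right)} = -5313 - -20 = -5313 + 20 = -5293$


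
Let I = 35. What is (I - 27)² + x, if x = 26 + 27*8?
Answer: 306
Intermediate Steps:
x = 242 (x = 26 + 216 = 242)
(I - 27)² + x = (35 - 27)² + 242 = 8² + 242 = 64 + 242 = 306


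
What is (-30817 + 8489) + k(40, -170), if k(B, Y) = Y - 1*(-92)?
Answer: -22406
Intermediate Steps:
k(B, Y) = 92 + Y (k(B, Y) = Y + 92 = 92 + Y)
(-30817 + 8489) + k(40, -170) = (-30817 + 8489) + (92 - 170) = -22328 - 78 = -22406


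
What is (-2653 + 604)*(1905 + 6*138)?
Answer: -5599917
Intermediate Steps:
(-2653 + 604)*(1905 + 6*138) = -2049*(1905 + 828) = -2049*2733 = -5599917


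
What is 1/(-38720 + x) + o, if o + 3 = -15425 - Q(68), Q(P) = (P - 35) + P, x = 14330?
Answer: -378752311/24390 ≈ -15529.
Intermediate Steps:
Q(P) = -35 + 2*P (Q(P) = (-35 + P) + P = -35 + 2*P)
o = -15529 (o = -3 + (-15425 - (-35 + 2*68)) = -3 + (-15425 - (-35 + 136)) = -3 + (-15425 - 1*101) = -3 + (-15425 - 101) = -3 - 15526 = -15529)
1/(-38720 + x) + o = 1/(-38720 + 14330) - 15529 = 1/(-24390) - 15529 = -1/24390 - 15529 = -378752311/24390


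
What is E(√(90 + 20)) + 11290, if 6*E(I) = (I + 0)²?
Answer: 33925/3 ≈ 11308.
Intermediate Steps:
E(I) = I²/6 (E(I) = (I + 0)²/6 = I²/6)
E(√(90 + 20)) + 11290 = (√(90 + 20))²/6 + 11290 = (√110)²/6 + 11290 = (⅙)*110 + 11290 = 55/3 + 11290 = 33925/3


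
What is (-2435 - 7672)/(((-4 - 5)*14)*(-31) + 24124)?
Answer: -10107/28030 ≈ -0.36058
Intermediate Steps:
(-2435 - 7672)/(((-4 - 5)*14)*(-31) + 24124) = -10107/(-9*14*(-31) + 24124) = -10107/(-126*(-31) + 24124) = -10107/(3906 + 24124) = -10107/28030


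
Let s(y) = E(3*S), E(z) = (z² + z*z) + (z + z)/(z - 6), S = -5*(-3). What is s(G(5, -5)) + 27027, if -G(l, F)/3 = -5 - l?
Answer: 404031/13 ≈ 31079.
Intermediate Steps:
S = 15
G(l, F) = 15 + 3*l (G(l, F) = -3*(-5 - l) = 15 + 3*l)
E(z) = 2*z² + 2*z/(-6 + z) (E(z) = (z² + z²) + (2*z)/(-6 + z) = 2*z² + 2*z/(-6 + z))
s(y) = 52680/13 (s(y) = 2*(3*15)*(1 + (3*15)² - 18*15)/(-6 + 3*15) = 2*45*(1 + 45² - 6*45)/(-6 + 45) = 2*45*(1 + 2025 - 270)/39 = 2*45*(1/39)*1756 = 52680/13)
s(G(5, -5)) + 27027 = 52680/13 + 27027 = 404031/13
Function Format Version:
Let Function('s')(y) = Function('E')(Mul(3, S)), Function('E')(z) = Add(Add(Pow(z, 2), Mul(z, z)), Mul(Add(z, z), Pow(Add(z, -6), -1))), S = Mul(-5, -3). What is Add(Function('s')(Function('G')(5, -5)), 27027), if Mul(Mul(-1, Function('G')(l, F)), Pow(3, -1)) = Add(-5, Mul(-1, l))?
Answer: Rational(404031, 13) ≈ 31079.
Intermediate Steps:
S = 15
Function('G')(l, F) = Add(15, Mul(3, l)) (Function('G')(l, F) = Mul(-3, Add(-5, Mul(-1, l))) = Add(15, Mul(3, l)))
Function('E')(z) = Add(Mul(2, Pow(z, 2)), Mul(2, z, Pow(Add(-6, z), -1))) (Function('E')(z) = Add(Add(Pow(z, 2), Pow(z, 2)), Mul(Mul(2, z), Pow(Add(-6, z), -1))) = Add(Mul(2, Pow(z, 2)), Mul(2, z, Pow(Add(-6, z), -1))))
Function('s')(y) = Rational(52680, 13) (Function('s')(y) = Mul(2, Mul(3, 15), Pow(Add(-6, Mul(3, 15)), -1), Add(1, Pow(Mul(3, 15), 2), Mul(-6, Mul(3, 15)))) = Mul(2, 45, Pow(Add(-6, 45), -1), Add(1, Pow(45, 2), Mul(-6, 45))) = Mul(2, 45, Pow(39, -1), Add(1, 2025, -270)) = Mul(2, 45, Rational(1, 39), 1756) = Rational(52680, 13))
Add(Function('s')(Function('G')(5, -5)), 27027) = Add(Rational(52680, 13), 27027) = Rational(404031, 13)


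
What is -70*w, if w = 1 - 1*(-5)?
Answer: -420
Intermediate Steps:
w = 6 (w = 1 + 5 = 6)
-70*w = -70*6 = -420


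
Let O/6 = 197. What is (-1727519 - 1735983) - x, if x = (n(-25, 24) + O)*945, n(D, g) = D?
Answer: -4556867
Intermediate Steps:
O = 1182 (O = 6*197 = 1182)
x = 1093365 (x = (-25 + 1182)*945 = 1157*945 = 1093365)
(-1727519 - 1735983) - x = (-1727519 - 1735983) - 1*1093365 = -3463502 - 1093365 = -4556867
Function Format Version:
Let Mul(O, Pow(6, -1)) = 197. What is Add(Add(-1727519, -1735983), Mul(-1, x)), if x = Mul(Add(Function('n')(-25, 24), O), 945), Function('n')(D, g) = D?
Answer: -4556867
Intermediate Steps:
O = 1182 (O = Mul(6, 197) = 1182)
x = 1093365 (x = Mul(Add(-25, 1182), 945) = Mul(1157, 945) = 1093365)
Add(Add(-1727519, -1735983), Mul(-1, x)) = Add(Add(-1727519, -1735983), Mul(-1, 1093365)) = Add(-3463502, -1093365) = -4556867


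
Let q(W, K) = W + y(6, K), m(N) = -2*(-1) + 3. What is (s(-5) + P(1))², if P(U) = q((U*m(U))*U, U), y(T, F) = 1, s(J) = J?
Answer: 1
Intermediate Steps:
m(N) = 5 (m(N) = 2 + 3 = 5)
q(W, K) = 1 + W (q(W, K) = W + 1 = 1 + W)
P(U) = 1 + 5*U² (P(U) = 1 + (U*5)*U = 1 + (5*U)*U = 1 + 5*U²)
(s(-5) + P(1))² = (-5 + (1 + 5*1²))² = (-5 + (1 + 5*1))² = (-5 + (1 + 5))² = (-5 + 6)² = 1² = 1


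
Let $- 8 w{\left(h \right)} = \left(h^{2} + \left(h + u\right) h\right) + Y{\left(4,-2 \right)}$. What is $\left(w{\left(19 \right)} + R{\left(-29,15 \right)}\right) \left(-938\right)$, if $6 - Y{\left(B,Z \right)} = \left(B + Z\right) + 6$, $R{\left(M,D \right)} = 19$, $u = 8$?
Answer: $84420$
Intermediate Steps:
$Y{\left(B,Z \right)} = - B - Z$ ($Y{\left(B,Z \right)} = 6 - \left(\left(B + Z\right) + 6\right) = 6 - \left(6 + B + Z\right) = - B - Z$)
$w{\left(h \right)} = \frac{1}{4} - \frac{h^{2}}{8} - \frac{h \left(8 + h\right)}{8}$ ($w{\left(h \right)} = - \frac{\left(h^{2} + \left(h + 8\right) h\right) - 2}{8} = - \frac{\left(h^{2} + \left(8 + h\right) h\right) + \left(-4 + 2\right)}{8} = - \frac{\left(h^{2} + h \left(8 + h\right)\right) - 2}{8} = - \frac{-2 + h^{2} + h \left(8 + h\right)}{8} = \frac{1}{4} - \frac{h^{2}}{8} - \frac{h \left(8 + h\right)}{8}$)
$\left(w{\left(19 \right)} + R{\left(-29,15 \right)}\right) \left(-938\right) = \left(\left(\frac{1}{4} - 19 - \frac{19^{2}}{4}\right) + 19\right) \left(-938\right) = \left(\left(\frac{1}{4} - 19 - \frac{361}{4}\right) + 19\right) \left(-938\right) = \left(-109 + 19\right) \left(-938\right) = \left(-90\right) \left(-938\right) = 84420$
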